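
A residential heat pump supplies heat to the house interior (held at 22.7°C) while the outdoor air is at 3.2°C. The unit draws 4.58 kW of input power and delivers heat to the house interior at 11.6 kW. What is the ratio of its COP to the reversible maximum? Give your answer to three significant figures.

0.167

COP_actual = Q̇_H/Ẇ = 11.60/4.580 = 2.533.
In absolute terms T_C = 276.35 K and T_H = 295.85 K, so ΔT = 19.50 K.
COP_Carnot = T_H/ΔT = 295.85/19.50 = 15.17.
η_II = COP_actual/COP_Carnot = 2.533/15.17 = 0.1669.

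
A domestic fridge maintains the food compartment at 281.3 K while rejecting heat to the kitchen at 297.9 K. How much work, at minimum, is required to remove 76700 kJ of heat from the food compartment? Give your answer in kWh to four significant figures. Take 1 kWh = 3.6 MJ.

1.257 kWh

The reservoir spacing is ΔT = 297.9 − 281.3 = 16.60 K.
The reversible limit is COP_R = T_C/ΔT = 16.95, so W_min = Q_C/COP = Q_C·ΔT/T_C.
W_min = 76700 × 16.60/281.30 = 4526 kJ = 1.257 kWh.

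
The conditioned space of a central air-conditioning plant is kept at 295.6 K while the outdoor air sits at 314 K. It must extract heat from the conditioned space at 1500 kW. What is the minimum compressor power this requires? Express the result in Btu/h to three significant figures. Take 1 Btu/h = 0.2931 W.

The reservoir spacing is ΔT = 314 − 295.6 = 18.40 K.
COP_Carnot = T_C/ΔT = 295.60/18.40 = 16.07.
Ẇ_min = Q̇/COP_Carnot = 1500/16.07 = 93.37 kW = 318600 Btu/h.

319000 Btu/h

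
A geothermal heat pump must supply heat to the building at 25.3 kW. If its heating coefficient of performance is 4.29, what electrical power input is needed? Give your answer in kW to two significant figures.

Ẇ = Q̇_H/COP_HP = 25.30/4.29 = 5.897 kW.

5.9 kW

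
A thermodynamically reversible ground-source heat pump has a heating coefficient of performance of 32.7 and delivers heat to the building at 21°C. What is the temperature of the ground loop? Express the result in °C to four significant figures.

COP_HP = T_H/(T_H − T_C) gives T_H − T_C = T_H/COP.
With T_H = 294.15 K, T_C = 294.15 × (1 − 1/32.7) = 285.15 K.
Converting, 285.15 K = 12.00°C.

12.00 °C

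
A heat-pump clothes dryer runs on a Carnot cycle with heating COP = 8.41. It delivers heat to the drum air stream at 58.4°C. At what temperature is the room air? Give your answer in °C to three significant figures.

COP_HP = T_H/(T_H − T_C) gives T_H − T_C = T_H/COP.
With T_H = 331.55 K, T_C = 331.55 × (1 − 1/8.41) = 292.13 K.
Converting, 292.13 K = 18.98°C.

19.0 °C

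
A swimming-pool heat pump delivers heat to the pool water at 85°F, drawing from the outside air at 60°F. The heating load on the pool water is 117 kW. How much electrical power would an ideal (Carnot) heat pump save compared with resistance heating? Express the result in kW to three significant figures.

In absolute terms T_C = 288.71 K and T_H = 302.59 K, so ΔT = 13.89 K.
COP_Carnot = T_H/ΔT = 302.59/13.89 = 21.79.
Resistance heating needs Ẇ_res = Q̇_H = 117.0 kW; the reversible heat pump needs only Ẇ_hp = Q̇_H/COP = 5.370 kW.
Saving = 117.0 − 5.370 = 111.6 kW.

112 kW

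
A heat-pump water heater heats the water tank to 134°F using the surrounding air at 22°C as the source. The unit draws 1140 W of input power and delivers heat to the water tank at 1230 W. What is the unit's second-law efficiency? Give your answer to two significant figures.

COP_actual = Q̇_H/Ẇ = 1230/1140 = 1.079.
In absolute terms T_C = 295.15 K and T_H = 329.82 K, so ΔT = 34.67 K.
COP_Carnot = T_H/ΔT = 329.82/34.67 = 9.514.
η_II = COP_actual/COP_Carnot = 1.079/9.514 = 0.1134.

0.11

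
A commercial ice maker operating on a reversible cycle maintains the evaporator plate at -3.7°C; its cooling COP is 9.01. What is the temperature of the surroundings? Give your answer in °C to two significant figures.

26 °C

COP_R = T_C/(T_H − T_C) gives T_H − T_C = T_C/COP.
With T_C = 269.45 K, T_H = 269.45 × (1 + 1/9.01) = 299.36 K.
Converting, 299.36 K = 26.21°C.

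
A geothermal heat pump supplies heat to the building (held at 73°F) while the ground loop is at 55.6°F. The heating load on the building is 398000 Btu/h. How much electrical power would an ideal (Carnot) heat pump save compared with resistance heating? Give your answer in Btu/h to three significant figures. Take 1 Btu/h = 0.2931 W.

385000 Btu/h

In absolute terms T_C = 286.26 K and T_H = 295.93 K, so ΔT = 9.667 K.
COP_Carnot = T_H/ΔT = 295.93/9.667 = 30.61.
Resistance heating needs Ẇ_res = Q̇_H = 398000 Btu/h; the reversible heat pump needs only Ẇ_hp = Q̇_H/COP = 13000 Btu/h.
Saving = 398000 − 13000 = 385000 Btu/h.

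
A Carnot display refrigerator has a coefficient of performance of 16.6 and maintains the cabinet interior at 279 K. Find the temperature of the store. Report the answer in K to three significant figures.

296 K

COP_R = T_C/(T_H − T_C) gives T_H − T_C = T_C/COP.
With T_C = 279.00 K, T_H = 279.00 × (1 + 1/16.6) = 295.81 K.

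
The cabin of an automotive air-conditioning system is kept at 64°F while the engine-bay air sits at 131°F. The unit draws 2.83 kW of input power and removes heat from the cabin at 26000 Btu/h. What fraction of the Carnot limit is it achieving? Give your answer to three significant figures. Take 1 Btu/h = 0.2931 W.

0.345

Converting, Q̇_C = 26000 Btu/h = 7.621 kW, so COP_actual = Q̇_C/Ẇ = 7.621/2.830 = 2.693.
In absolute terms T_C = 290.93 K and T_H = 328.15 K, so ΔT = 37.22 K.
COP_Carnot = T_C/ΔT = 290.93/37.22 = 7.816.
η_II = COP_actual/COP_Carnot = 2.693/7.816 = 0.3445.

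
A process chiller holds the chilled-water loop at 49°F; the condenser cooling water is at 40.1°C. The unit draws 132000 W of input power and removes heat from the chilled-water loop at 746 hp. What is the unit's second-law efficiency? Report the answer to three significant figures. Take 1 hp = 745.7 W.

Converting, Q̇_C = 746.0 hp = 556300 W, so COP_actual = Q̇_C/Ẇ = 556300/132000 = 4.214.
In absolute terms T_C = 282.59 K and T_H = 313.25 K, so ΔT = 30.66 K.
COP_Carnot = T_C/ΔT = 282.59/30.66 = 9.218.
η_II = COP_actual/COP_Carnot = 4.214/9.218 = 0.4572.

0.457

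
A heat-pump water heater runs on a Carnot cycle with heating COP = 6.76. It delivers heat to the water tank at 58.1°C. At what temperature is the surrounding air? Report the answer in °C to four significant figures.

COP_HP = T_H/(T_H − T_C) gives T_H − T_C = T_H/COP.
With T_H = 331.25 K, T_C = 331.25 × (1 − 1/6.76) = 282.25 K.
Converting, 282.25 K = 9.10°C.

9.099 °C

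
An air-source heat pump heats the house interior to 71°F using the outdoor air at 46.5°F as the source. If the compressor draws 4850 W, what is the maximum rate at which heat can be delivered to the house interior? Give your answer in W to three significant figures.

In absolute terms T_C = 281.21 K and T_H = 294.82 K, so ΔT = 13.61 K.
COP_Carnot = T_H/ΔT = 294.82/13.61 = 21.66.
Q̇_max = COP_Carnot × Ẇ = 21.66 × 4850 W = 105100 W.

105000 W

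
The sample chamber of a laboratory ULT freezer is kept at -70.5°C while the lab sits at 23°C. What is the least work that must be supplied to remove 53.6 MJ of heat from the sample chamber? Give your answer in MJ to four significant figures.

In absolute terms T_C = 202.65 K and T_H = 296.15 K, so ΔT = 93.50 K.
The reversible limit is COP_R = T_C/ΔT = 2.167, so W_min = Q_C/COP = Q_C·ΔT/T_C.
W_min = 53.60 × 93.50/202.65 = 24.73 MJ.

24.73 MJ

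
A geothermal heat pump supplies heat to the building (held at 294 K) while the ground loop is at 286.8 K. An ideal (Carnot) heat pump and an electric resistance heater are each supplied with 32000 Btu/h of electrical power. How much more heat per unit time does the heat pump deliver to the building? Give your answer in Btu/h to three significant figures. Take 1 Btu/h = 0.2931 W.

1270000 Btu/h

The reservoir spacing is ΔT = 294 − 286.8 = 7.200 K.
COP_Carnot = T_H/ΔT = 294.00/7.200 = 40.83.
The heat pump delivers Q̇_H = COP × Ẇ = 1307000 Btu/h; the resistance heater delivers Ẇ = 32000 Btu/h.
Extra = (COP − 1)·Ẇ = 1275000 Btu/h.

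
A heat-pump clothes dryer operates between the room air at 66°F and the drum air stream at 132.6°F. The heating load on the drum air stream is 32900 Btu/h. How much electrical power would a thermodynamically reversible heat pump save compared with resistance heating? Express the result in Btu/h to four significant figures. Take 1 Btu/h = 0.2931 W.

29200 Btu/h

In absolute terms T_C = 292.04 K and T_H = 329.04 K, so ΔT = 37.00 K.
COP_Carnot = T_H/ΔT = 329.04/37.00 = 8.893.
Resistance heating needs Ẇ_res = Q̇_H = 32900 Btu/h; the reversible heat pump needs only Ẇ_hp = Q̇_H/COP = 3700 Btu/h.
Saving = 32900 − 3700 = 29200 Btu/h.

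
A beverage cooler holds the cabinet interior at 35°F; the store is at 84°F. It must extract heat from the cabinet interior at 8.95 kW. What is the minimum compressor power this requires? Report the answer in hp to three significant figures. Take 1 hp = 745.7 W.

In absolute terms T_C = 274.82 K and T_H = 302.04 K, so ΔT = 27.22 K.
COP_Carnot = T_C/ΔT = 274.82/27.22 = 10.10.
Ẇ_min = Q̇/COP_Carnot = 8.950/10.10 = 0.8866 kW = 1.189 hp.

1.19 hp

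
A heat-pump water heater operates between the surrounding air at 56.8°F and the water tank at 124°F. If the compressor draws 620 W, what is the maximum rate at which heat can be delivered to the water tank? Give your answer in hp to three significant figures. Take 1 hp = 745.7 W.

In absolute terms T_C = 286.93 K and T_H = 324.26 K, so ΔT = 37.33 K.
COP_Carnot = T_H/ΔT = 324.26/37.33 = 8.686.
Q̇_max = COP_Carnot × Ẇ = 8.686 × 620.0 W = 5385 W = 7.221 hp.

7.22 hp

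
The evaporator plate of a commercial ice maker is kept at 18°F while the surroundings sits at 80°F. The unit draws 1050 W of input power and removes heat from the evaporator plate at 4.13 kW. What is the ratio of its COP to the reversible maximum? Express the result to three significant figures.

0.511

Converting, Q̇_C = 4.130 kW = 4130 W, so COP_actual = Q̇_C/Ẇ = 4130/1050 = 3.933.
In absolute terms T_C = 265.37 K and T_H = 299.82 K, so ΔT = 34.44 K.
COP_Carnot = T_C/ΔT = 265.37/34.44 = 7.704.
η_II = COP_actual/COP_Carnot = 3.933/7.704 = 0.5105.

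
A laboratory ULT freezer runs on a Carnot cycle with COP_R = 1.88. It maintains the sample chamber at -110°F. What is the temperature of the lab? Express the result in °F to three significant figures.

76.0 °F

COP_R = T_C/(T_H − T_C) gives T_H − T_C = T_C/COP.
With T_C = 194.26 K, T_H = 194.26 × (1 + 1/1.88) = 297.59 K.
Converting, 297.59 K = 75.99°F.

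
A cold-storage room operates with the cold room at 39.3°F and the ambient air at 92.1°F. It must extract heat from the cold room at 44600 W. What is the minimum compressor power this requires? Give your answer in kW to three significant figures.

4.72 kW

In absolute terms T_C = 277.21 K and T_H = 306.54 K, so ΔT = 29.33 K.
COP_Carnot = T_C/ΔT = 277.21/29.33 = 9.450.
Ẇ_min = Q̇/COP_Carnot = 44600/9.450 = 4719 W = 4.719 kW.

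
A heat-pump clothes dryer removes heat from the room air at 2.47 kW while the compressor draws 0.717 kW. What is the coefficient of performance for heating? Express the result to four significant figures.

The first law gives Q̇_H = Q̇_C + Ẇ, so the three rates are Q̇_C = 2.470, Q̇_H = 3.187, Ẇ = 0.7170 kW.
COP_HP = Q̇_H/Ẇ = 3.187/0.7170 = 4.445.

4.445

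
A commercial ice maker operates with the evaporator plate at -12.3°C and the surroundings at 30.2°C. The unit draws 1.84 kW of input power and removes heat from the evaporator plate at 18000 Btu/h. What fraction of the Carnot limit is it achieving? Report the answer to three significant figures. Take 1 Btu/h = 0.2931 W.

0.467

Converting, Q̇_C = 18000 Btu/h = 5.276 kW, so COP_actual = Q̇_C/Ẇ = 5.276/1.840 = 2.867.
In absolute terms T_C = 260.85 K and T_H = 303.35 K, so ΔT = 42.50 K.
COP_Carnot = T_C/ΔT = 260.85/42.50 = 6.138.
η_II = COP_actual/COP_Carnot = 2.867/6.138 = 0.4672.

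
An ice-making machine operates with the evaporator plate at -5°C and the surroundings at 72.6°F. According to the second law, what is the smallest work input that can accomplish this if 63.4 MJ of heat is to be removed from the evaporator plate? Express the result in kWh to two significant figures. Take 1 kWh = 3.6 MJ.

In absolute terms T_C = 268.15 K and T_H = 295.71 K, so ΔT = 27.56 K.
The reversible limit is COP_R = T_C/ΔT = 9.731, so W_min = Q_C/COP = Q_C·ΔT/T_C.
W_min = 63.40 × 27.56/268.15 = 6.515 MJ = 1.810 kWh.

1.8 kWh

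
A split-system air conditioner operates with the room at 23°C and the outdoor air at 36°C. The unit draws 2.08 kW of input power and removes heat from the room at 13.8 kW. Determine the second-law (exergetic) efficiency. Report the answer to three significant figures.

COP_actual = Q̇_C/Ẇ = 13.80/2.080 = 6.635.
In absolute terms T_C = 296.15 K and T_H = 309.15 K, so ΔT = 13.00 K.
COP_Carnot = T_C/ΔT = 296.15/13.00 = 22.78.
η_II = COP_actual/COP_Carnot = 6.635/22.78 = 0.2912.

0.291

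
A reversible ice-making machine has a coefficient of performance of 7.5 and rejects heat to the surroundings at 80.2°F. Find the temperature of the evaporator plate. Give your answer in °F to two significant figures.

For a Carnot refrigerator COP_R = T_C/(T_H − T_C), so T_C = COP·T_H/(1 + COP).
With T_H = 299.93 K, T_C = 7.5 × 299.93/8.500 = 264.64 K.
Converting, 264.64 K = 16.69°F.

17 °F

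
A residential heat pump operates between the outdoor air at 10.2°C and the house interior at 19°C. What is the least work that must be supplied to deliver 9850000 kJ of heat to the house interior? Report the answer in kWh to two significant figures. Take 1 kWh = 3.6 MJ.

In absolute terms T_C = 283.35 K and T_H = 292.15 K, so ΔT = 8.800 K.
The reversible limit is COP_HP = T_H/ΔT = 33.20, so W_min = Q_H/COP = Q_H·ΔT/T_H.
W_min = 9850000 × 8.800/292.15 = 296700 kJ = 82.42 kWh.

82 kWh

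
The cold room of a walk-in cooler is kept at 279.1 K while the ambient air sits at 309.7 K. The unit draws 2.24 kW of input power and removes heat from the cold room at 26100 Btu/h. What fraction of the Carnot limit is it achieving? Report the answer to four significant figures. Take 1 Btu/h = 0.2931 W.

Converting, Q̇_C = 26100 Btu/h = 7.650 kW, so COP_actual = Q̇_C/Ẇ = 7.650/2.240 = 3.415.
The reservoir spacing is ΔT = 309.7 − 279.1 = 30.60 K.
COP_Carnot = T_C/ΔT = 279.10/30.60 = 9.121.
η_II = COP_actual/COP_Carnot = 3.415/9.121 = 0.3744.

0.3744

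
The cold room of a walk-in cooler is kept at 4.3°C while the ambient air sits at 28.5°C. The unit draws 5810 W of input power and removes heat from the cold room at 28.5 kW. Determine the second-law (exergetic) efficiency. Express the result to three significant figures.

0.428

Converting, Q̇_C = 28.50 kW = 28500 W, so COP_actual = Q̇_C/Ẇ = 28500/5810 = 4.905.
In absolute terms T_C = 277.45 K and T_H = 301.65 K, so ΔT = 24.20 K.
COP_Carnot = T_C/ΔT = 277.45/24.20 = 11.46.
η_II = COP_actual/COP_Carnot = 4.905/11.46 = 0.4279.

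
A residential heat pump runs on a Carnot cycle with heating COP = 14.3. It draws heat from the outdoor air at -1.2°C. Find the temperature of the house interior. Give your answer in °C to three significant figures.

19.2 °C

COP_HP = T_H/(T_H − T_C) rearranges to T_H = COP·T_C/(COP − 1).
With T_C = 271.95 K, T_H = 14.3 × 271.95/13.30 = 292.40 K.
Converting, 292.40 K = 19.25°C.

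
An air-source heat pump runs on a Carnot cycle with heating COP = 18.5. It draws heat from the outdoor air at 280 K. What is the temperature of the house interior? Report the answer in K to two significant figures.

COP_HP = T_H/(T_H − T_C) rearranges to T_H = COP·T_C/(COP − 1).
With T_C = 280.00 K, T_H = 18.5 × 280.00/17.50 = 296.00 K.

300 K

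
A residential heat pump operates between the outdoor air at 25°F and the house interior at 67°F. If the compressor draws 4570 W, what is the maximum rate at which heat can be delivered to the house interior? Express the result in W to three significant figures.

In absolute terms T_C = 269.26 K and T_H = 292.59 K, so ΔT = 23.33 K.
COP_Carnot = T_H/ΔT = 292.59/23.33 = 12.54.
Q̇_max = COP_Carnot × Ẇ = 12.54 × 4570 W = 57310 W.

57300 W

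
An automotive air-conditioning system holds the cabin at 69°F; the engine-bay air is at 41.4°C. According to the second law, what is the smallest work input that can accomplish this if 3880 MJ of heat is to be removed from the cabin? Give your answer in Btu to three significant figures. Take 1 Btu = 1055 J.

In absolute terms T_C = 293.71 K and T_H = 314.55 K, so ΔT = 20.84 K.
The reversible limit is COP_R = T_C/ΔT = 14.09, so W_min = Q_C/COP = Q_C·ΔT/T_C.
W_min = 3880 × 20.84/293.71 = 275.4 MJ = 261000 Btu.

261000 Btu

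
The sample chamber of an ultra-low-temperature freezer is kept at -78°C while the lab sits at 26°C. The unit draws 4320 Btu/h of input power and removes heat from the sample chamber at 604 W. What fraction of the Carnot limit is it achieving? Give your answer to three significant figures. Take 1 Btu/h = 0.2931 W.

0.254

Converting, Q̇_C = 604.0 W = 2061 Btu/h, so COP_actual = Q̇_C/Ẇ = 2061/4320 = 0.4770.
In absolute terms T_C = 195.15 K and T_H = 299.15 K, so ΔT = 104.0 K.
COP_Carnot = T_C/ΔT = 195.15/104.0 = 1.876.
η_II = COP_actual/COP_Carnot = 0.4770/1.876 = 0.2542.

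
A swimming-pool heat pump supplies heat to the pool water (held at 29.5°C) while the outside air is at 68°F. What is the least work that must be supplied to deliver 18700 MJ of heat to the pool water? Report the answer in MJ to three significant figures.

In absolute terms T_C = 293.15 K and T_H = 302.65 K, so ΔT = 9.500 K.
The reversible limit is COP_HP = T_H/ΔT = 31.86, so W_min = Q_H/COP = Q_H·ΔT/T_H.
W_min = 18700 × 9.500/302.65 = 587.0 MJ.

587 MJ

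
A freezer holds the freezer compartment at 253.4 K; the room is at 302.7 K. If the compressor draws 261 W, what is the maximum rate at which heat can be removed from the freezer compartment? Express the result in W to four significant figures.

The reservoir spacing is ΔT = 302.7 − 253.4 = 49.30 K.
COP_Carnot = T_C/ΔT = 253.40/49.30 = 5.140.
Q̇_max = COP_Carnot × Ẇ = 5.140 × 261.0 W = 1342 W.

1342 W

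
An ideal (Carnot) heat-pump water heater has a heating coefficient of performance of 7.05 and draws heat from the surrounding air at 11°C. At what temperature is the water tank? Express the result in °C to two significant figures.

COP_HP = T_H/(T_H − T_C) rearranges to T_H = COP·T_C/(COP − 1).
With T_C = 284.15 K, T_H = 7.05 × 284.15/6.050 = 331.12 K.
Converting, 331.12 K = 57.97°C.

58 °C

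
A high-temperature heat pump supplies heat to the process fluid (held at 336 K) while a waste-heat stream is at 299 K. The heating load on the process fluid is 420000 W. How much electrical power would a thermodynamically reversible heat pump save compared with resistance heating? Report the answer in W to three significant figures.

374000 W

The reservoir spacing is ΔT = 336 − 299 = 37.00 K.
COP_Carnot = T_H/ΔT = 336.00/37.00 = 9.081.
Resistance heating needs Ẇ_res = Q̇_H = 420000 W; the reversible heat pump needs only Ẇ_hp = Q̇_H/COP = 46250 W.
Saving = 420000 − 46250 = 373800 W.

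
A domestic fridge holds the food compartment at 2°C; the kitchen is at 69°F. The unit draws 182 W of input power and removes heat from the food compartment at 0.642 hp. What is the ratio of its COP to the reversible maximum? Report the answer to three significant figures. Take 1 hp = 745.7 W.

Converting, Q̇_C = 0.6420 hp = 478.7 W, so COP_actual = Q̇_C/Ẇ = 478.7/182.0 = 2.630.
In absolute terms T_C = 275.15 K and T_H = 293.71 K, so ΔT = 18.56 K.
COP_Carnot = T_C/ΔT = 275.15/18.56 = 14.83.
η_II = COP_actual/COP_Carnot = 2.630/14.83 = 0.1774.

0.177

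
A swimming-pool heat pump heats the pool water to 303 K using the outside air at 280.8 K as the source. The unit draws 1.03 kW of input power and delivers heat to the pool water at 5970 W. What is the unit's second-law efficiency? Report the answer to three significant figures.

Converting, Q̇_H = 5970 W = 5.970 kW, so COP_actual = Q̇_H/Ẇ = 5.970/1.030 = 5.796.
The reservoir spacing is ΔT = 303 − 280.8 = 22.20 K.
COP_Carnot = T_H/ΔT = 303.00/22.20 = 13.65.
η_II = COP_actual/COP_Carnot = 5.796/13.65 = 0.4247.

0.425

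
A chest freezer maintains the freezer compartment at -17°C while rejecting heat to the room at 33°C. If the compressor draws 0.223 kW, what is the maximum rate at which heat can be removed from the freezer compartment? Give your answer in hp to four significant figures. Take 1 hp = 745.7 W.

1.532 hp

In absolute terms T_C = 256.15 K and T_H = 306.15 K, so ΔT = 50.00 K.
COP_Carnot = T_C/ΔT = 256.15/50.00 = 5.123.
Q̇_max = COP_Carnot × Ẇ = 5.123 × 0.2230 kW = 1.142 kW = 1.532 hp.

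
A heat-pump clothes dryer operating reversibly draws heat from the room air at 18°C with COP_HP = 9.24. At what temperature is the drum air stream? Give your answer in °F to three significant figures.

COP_HP = T_H/(T_H − T_C) rearranges to T_H = COP·T_C/(COP − 1).
With T_C = 291.15 K, T_H = 9.24 × 291.15/8.240 = 326.48 K.
Converting, 326.48 K = 128.00°F.

128 °F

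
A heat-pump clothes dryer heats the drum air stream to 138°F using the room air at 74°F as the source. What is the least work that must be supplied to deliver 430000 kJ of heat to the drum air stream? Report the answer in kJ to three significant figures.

In absolute terms T_C = 296.48 K and T_H = 332.04 K, so ΔT = 35.56 K.
The reversible limit is COP_HP = T_H/ΔT = 9.339, so W_min = Q_H/COP = Q_H·ΔT/T_H.
W_min = 430000 × 35.56/332.04 = 46050 kJ.

46000 kJ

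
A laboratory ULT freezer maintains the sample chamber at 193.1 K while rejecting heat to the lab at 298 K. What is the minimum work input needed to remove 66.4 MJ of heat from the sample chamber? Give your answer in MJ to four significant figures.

36.07 MJ

The reservoir spacing is ΔT = 298 − 193.1 = 104.9 K.
The reversible limit is COP_R = T_C/ΔT = 1.841, so W_min = Q_C/COP = Q_C·ΔT/T_C.
W_min = 66.40 × 104.9/193.10 = 36.07 MJ.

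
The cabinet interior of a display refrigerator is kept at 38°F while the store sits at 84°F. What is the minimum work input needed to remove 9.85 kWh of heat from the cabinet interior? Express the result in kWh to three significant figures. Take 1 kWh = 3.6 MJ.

0.910 kWh

In absolute terms T_C = 276.48 K and T_H = 302.04 K, so ΔT = 25.56 K.
The reversible limit is COP_R = T_C/ΔT = 10.82, so W_min = Q_C/COP = Q_C·ΔT/T_C.
W_min = 9.850 × 25.56/276.48 = 0.9104 kWh.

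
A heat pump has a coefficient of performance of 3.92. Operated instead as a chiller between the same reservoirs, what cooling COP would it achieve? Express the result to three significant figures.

2.92

Since Q_H = Q_C + W for any cycle, COP_R = Q_C/W = Q_H/W − 1.
COP_R = 3.92 − 1 = 2.92.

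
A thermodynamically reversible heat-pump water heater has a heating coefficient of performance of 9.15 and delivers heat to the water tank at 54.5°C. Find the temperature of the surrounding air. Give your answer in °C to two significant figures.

19 °C

COP_HP = T_H/(T_H − T_C) gives T_H − T_C = T_H/COP.
With T_H = 327.65 K, T_C = 327.65 × (1 − 1/9.15) = 291.84 K.
Converting, 291.84 K = 18.69°C.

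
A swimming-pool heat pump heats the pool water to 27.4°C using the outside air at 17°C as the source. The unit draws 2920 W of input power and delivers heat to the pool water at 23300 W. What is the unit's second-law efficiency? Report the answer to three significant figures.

COP_actual = Q̇_H/Ẇ = 23300/2920 = 7.979.
In absolute terms T_C = 290.15 K and T_H = 300.55 K, so ΔT = 10.40 K.
COP_Carnot = T_H/ΔT = 300.55/10.40 = 28.90.
η_II = COP_actual/COP_Carnot = 7.979/28.90 = 0.2761.

0.276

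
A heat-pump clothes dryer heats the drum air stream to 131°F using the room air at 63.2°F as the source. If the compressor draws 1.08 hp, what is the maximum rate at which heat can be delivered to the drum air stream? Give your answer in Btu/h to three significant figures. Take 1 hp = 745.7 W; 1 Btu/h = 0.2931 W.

23900 Btu/h

In absolute terms T_C = 290.48 K and T_H = 328.15 K, so ΔT = 37.67 K.
COP_Carnot = T_H/ΔT = 328.15/37.67 = 8.712.
Q̇_max = COP_Carnot × Ẇ = 8.712 × 1.080 hp = 9.409 hp = 23940 Btu/h.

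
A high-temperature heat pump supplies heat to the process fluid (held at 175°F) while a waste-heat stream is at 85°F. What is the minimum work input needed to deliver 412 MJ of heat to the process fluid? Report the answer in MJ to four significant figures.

In absolute terms T_C = 302.59 K and T_H = 352.59 K, so ΔT = 50.00 K.
The reversible limit is COP_HP = T_H/ΔT = 7.052, so W_min = Q_H/COP = Q_H·ΔT/T_H.
W_min = 412.0 × 50.00/352.59 = 58.42 MJ.

58.42 MJ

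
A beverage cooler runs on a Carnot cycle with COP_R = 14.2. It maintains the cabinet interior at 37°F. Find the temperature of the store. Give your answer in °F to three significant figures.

COP_R = T_C/(T_H − T_C) gives T_H − T_C = T_C/COP.
With T_C = 275.93 K, T_H = 275.93 × (1 + 1/14.2) = 295.36 K.
Converting, 295.36 K = 71.98°F.

72.0 °F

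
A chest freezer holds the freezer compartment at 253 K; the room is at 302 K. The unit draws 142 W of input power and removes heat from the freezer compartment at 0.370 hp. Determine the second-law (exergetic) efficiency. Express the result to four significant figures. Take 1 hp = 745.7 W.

0.3763

Converting, Q̇_C = 0.3700 hp = 275.9 W, so COP_actual = Q̇_C/Ẇ = 275.9/142.0 = 1.943.
The reservoir spacing is ΔT = 302 − 253 = 49.00 K.
COP_Carnot = T_C/ΔT = 253.00/49.00 = 5.163.
η_II = COP_actual/COP_Carnot = 1.943/5.163 = 0.3763.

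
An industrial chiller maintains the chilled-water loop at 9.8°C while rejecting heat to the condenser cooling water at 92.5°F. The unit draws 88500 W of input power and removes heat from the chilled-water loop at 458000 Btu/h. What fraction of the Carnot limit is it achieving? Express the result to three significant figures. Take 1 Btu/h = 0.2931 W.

Converting, Q̇_C = 458000 Btu/h = 134200 W, so COP_actual = Q̇_C/Ẇ = 134200/88500 = 1.517.
In absolute terms T_C = 282.95 K and T_H = 306.76 K, so ΔT = 23.81 K.
COP_Carnot = T_C/ΔT = 282.95/23.81 = 11.88.
η_II = COP_actual/COP_Carnot = 1.517/11.88 = 0.1276.

0.128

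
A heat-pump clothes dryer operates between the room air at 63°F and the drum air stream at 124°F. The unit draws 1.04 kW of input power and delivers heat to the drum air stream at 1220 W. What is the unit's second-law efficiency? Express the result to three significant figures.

Converting, Q̇_H = 1220 W = 1.220 kW, so COP_actual = Q̇_H/Ẇ = 1.220/1.040 = 1.173.
In absolute terms T_C = 290.37 K and T_H = 324.26 K, so ΔT = 33.89 K.
COP_Carnot = T_H/ΔT = 324.26/33.89 = 9.568.
η_II = COP_actual/COP_Carnot = 1.173/9.568 = 0.1226.

0.123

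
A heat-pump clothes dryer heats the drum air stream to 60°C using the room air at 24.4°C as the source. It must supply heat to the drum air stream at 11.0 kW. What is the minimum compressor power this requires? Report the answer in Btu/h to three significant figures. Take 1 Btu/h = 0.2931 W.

4010 Btu/h

In absolute terms T_C = 297.55 K and T_H = 333.15 K, so ΔT = 35.60 K.
COP_Carnot = T_H/ΔT = 333.15/35.60 = 9.358.
Ẇ_min = Q̇/COP_Carnot = 11.00/9.358 = 1.175 kW = 4010 Btu/h.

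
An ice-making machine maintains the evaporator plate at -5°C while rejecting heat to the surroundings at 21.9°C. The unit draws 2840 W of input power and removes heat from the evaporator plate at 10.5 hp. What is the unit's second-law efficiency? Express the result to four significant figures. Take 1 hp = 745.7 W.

Converting, Q̇_C = 10.50 hp = 7830 W, so COP_actual = Q̇_C/Ẇ = 7830/2840 = 2.757.
In absolute terms T_C = 268.15 K and T_H = 295.05 K, so ΔT = 26.90 K.
COP_Carnot = T_C/ΔT = 268.15/26.90 = 9.968.
η_II = COP_actual/COP_Carnot = 2.757/9.968 = 0.2766.

0.2766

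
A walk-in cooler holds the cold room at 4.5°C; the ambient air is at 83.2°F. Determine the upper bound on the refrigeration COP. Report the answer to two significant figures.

In absolute terms T_C = 277.65 K and T_H = 301.59 K, so ΔT = 23.94 K.
For a reversible cycle, COP_Carnot = T_C/ΔT = 277.65/23.94 = 11.60.

12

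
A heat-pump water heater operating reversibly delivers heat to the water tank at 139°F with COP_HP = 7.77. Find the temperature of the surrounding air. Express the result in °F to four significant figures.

COP_HP = T_H/(T_H − T_C) gives T_H − T_C = T_H/COP.
With T_H = 332.59 K, T_C = 332.59 × (1 − 1/7.77) = 289.79 K.
Converting, 289.79 K = 61.95°F.

61.95 °F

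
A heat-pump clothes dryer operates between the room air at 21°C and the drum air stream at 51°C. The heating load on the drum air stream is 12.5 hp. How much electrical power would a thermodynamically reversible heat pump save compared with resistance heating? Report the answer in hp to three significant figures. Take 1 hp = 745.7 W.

11.3 hp

In absolute terms T_C = 294.15 K and T_H = 324.15 K, so ΔT = 30.00 K.
COP_Carnot = T_H/ΔT = 324.15/30.00 = 10.81.
Resistance heating needs Ẇ_res = Q̇_H = 12.50 hp; the reversible heat pump needs only Ẇ_hp = Q̇_H/COP = 1.157 hp.
Saving = 12.50 − 1.157 = 11.34 hp.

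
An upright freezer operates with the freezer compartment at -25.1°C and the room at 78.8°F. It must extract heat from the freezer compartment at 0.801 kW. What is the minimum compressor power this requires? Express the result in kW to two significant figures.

In absolute terms T_C = 248.05 K and T_H = 299.15 K, so ΔT = 51.10 K.
COP_Carnot = T_C/ΔT = 248.05/51.10 = 4.854.
Ẇ_min = Q̇/COP_Carnot = 0.8010/4.854 = 0.1650 kW.

0.17 kW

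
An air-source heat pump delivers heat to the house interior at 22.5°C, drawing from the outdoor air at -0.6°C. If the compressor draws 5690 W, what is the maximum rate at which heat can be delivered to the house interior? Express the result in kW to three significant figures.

72.8 kW

In absolute terms T_C = 272.55 K and T_H = 295.65 K, so ΔT = 23.10 K.
COP_Carnot = T_H/ΔT = 295.65/23.10 = 12.80.
Q̇_max = COP_Carnot × Ẇ = 12.80 × 5690 W = 72820 W = 72.82 kW.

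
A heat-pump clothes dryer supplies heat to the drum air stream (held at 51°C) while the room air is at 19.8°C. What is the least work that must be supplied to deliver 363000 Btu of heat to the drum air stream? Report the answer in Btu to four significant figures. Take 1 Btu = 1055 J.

In absolute terms T_C = 292.95 K and T_H = 324.15 K, so ΔT = 31.20 K.
The reversible limit is COP_HP = T_H/ΔT = 10.39, so W_min = Q_H/COP = Q_H·ΔT/T_H.
W_min = 363000 × 31.20/324.15 = 34940 Btu.

34940 Btu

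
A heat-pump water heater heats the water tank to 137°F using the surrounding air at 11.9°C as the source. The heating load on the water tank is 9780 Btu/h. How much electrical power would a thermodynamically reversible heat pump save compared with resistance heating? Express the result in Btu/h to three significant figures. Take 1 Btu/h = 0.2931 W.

8410 Btu/h

In absolute terms T_C = 285.05 K and T_H = 331.48 K, so ΔT = 46.43 K.
COP_Carnot = T_H/ΔT = 331.48/46.43 = 7.139.
Resistance heating needs Ẇ_res = Q̇_H = 9780 Btu/h; the reversible heat pump needs only Ẇ_hp = Q̇_H/COP = 1370 Btu/h.
Saving = 9780 − 1370 = 8410 Btu/h.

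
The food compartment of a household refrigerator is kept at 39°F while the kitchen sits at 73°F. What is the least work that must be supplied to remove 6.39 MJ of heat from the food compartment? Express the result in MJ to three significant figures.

In absolute terms T_C = 277.04 K and T_H = 295.93 K, so ΔT = 18.89 K.
The reversible limit is COP_R = T_C/ΔT = 14.67, so W_min = Q_C/COP = Q_C·ΔT/T_C.
W_min = 6.390 × 18.89/277.04 = 0.4357 MJ.

0.436 MJ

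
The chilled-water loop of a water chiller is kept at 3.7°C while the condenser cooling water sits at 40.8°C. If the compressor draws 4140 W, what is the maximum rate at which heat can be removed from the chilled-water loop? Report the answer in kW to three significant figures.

In absolute terms T_C = 276.85 K and T_H = 313.95 K, so ΔT = 37.10 K.
COP_Carnot = T_C/ΔT = 276.85/37.10 = 7.462.
Q̇_max = COP_Carnot × Ẇ = 7.462 × 4140 W = 30890 W = 30.89 kW.

30.9 kW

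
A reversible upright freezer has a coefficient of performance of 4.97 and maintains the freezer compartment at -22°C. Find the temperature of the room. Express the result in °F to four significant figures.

83.36 °F

COP_R = T_C/(T_H − T_C) gives T_H − T_C = T_C/COP.
With T_C = 251.15 K, T_H = 251.15 × (1 + 1/4.97) = 301.68 K.
Converting, 301.68 K = 83.36°F.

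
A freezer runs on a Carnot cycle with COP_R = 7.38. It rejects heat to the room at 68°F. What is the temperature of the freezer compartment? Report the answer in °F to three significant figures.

5.03 °F

For a Carnot refrigerator COP_R = T_C/(T_H − T_C), so T_C = COP·T_H/(1 + COP).
With T_H = 293.15 K, T_C = 7.38 × 293.15/8.380 = 258.17 K.
Converting, 258.17 K = 5.03°F.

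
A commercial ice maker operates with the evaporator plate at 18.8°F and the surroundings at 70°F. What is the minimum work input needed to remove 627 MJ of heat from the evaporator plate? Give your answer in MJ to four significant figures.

67.09 MJ

In absolute terms T_C = 265.82 K and T_H = 294.26 K, so ΔT = 28.44 K.
The reversible limit is COP_R = T_C/ΔT = 9.345, so W_min = Q_C/COP = Q_C·ΔT/T_C.
W_min = 627.0 × 28.44/265.82 = 67.09 MJ.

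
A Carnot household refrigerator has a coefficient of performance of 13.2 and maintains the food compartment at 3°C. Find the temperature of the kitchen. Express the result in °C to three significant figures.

COP_R = T_C/(T_H − T_C) gives T_H − T_C = T_C/COP.
With T_C = 276.15 K, T_H = 276.15 × (1 + 1/13.2) = 297.07 K.
Converting, 297.07 K = 23.92°C.

23.9 °C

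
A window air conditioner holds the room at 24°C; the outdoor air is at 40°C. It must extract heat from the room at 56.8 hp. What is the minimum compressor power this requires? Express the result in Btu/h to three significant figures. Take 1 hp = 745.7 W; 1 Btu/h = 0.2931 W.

In absolute terms T_C = 297.15 K and T_H = 313.15 K, so ΔT = 16.00 K.
COP_Carnot = T_C/ΔT = 297.15/16.00 = 18.57.
Ẇ_min = Q̇/COP_Carnot = 56.80/18.57 = 3.058 hp = 7781 Btu/h.

7780 Btu/h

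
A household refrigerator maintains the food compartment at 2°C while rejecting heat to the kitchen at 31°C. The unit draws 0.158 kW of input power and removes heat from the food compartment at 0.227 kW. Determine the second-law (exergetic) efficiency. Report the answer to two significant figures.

0.15

COP_actual = Q̇_C/Ẇ = 0.2270/0.1580 = 1.437.
In absolute terms T_C = 275.15 K and T_H = 304.15 K, so ΔT = 29.00 K.
COP_Carnot = T_C/ΔT = 275.15/29.00 = 9.488.
η_II = COP_actual/COP_Carnot = 1.437/9.488 = 0.1514.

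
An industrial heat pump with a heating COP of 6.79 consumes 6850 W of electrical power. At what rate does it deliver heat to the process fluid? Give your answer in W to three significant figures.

46500 W

Q̇_H = COP_HP × Ẇ = 6.79 × 6850 = 46510 W.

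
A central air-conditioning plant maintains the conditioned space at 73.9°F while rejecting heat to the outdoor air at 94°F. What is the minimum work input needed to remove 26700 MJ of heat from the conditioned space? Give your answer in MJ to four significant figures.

1006 MJ

In absolute terms T_C = 296.43 K and T_H = 307.59 K, so ΔT = 11.17 K.
The reversible limit is COP_R = T_C/ΔT = 26.55, so W_min = Q_C/COP = Q_C·ΔT/T_C.
W_min = 26700 × 11.17/296.43 = 1006 MJ.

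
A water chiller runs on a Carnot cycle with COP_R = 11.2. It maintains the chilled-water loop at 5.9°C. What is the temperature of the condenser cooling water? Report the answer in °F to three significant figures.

87.5 °F

COP_R = T_C/(T_H − T_C) gives T_H − T_C = T_C/COP.
With T_C = 279.05 K, T_H = 279.05 × (1 + 1/11.2) = 303.97 K.
Converting, 303.97 K = 87.47°F.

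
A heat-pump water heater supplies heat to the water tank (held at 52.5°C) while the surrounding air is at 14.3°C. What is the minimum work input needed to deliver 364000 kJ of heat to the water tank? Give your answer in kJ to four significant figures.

In absolute terms T_C = 287.45 K and T_H = 325.65 K, so ΔT = 38.20 K.
The reversible limit is COP_HP = T_H/ΔT = 8.525, so W_min = Q_H/COP = Q_H·ΔT/T_H.
W_min = 364000 × 38.20/325.65 = 42700 kJ.

42700 kJ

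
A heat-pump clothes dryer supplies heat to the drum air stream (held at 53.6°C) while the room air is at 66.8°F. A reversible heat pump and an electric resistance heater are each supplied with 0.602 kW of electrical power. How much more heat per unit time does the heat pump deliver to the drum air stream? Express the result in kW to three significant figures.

5.14 kW

In absolute terms T_C = 292.48 K and T_H = 326.75 K, so ΔT = 34.27 K.
COP_Carnot = T_H/ΔT = 326.75/34.27 = 9.536.
The heat pump delivers Q̇_H = COP × Ẇ = 5.740 kW; the resistance heater delivers Ẇ = 0.6020 kW.
Extra = (COP − 1)·Ẇ = 5.138 kW.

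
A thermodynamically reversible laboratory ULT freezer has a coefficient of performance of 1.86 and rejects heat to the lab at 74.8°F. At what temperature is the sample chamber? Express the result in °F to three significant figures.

For a Carnot refrigerator COP_R = T_C/(T_H − T_C), so T_C = COP·T_H/(1 + COP).
With T_H = 296.93 K, T_C = 1.86 × 296.93/2.860 = 193.11 K.
Converting, 193.11 K = -112.08°F.

-112 °F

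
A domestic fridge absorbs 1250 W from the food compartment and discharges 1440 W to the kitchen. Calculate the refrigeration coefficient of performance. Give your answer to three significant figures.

The first law gives Q̇_H = Q̇_C + Ẇ, so the three rates are Q̇_C = 1250, Q̇_H = 1440, Ẇ = 190.0 W.
COP_R = Q̇_C/Ẇ = 1250/190.0 = 6.579.

6.58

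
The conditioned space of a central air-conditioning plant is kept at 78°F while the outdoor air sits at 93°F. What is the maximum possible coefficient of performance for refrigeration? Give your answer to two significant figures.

36

In absolute terms T_C = 298.71 K and T_H = 307.04 K, so ΔT = 8.333 K.
For a reversible cycle, COP_Carnot = T_C/ΔT = 298.71/8.333 = 35.84.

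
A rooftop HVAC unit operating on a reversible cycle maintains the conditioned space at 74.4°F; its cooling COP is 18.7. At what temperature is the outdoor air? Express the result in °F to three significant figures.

103 °F

COP_R = T_C/(T_H − T_C) gives T_H − T_C = T_C/COP.
With T_C = 296.71 K, T_H = 296.71 × (1 + 1/18.7) = 312.57 K.
Converting, 312.57 K = 102.96°F.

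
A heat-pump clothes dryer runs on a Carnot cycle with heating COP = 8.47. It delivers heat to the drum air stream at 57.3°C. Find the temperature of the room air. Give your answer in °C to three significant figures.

18.3 °C

COP_HP = T_H/(T_H − T_C) gives T_H − T_C = T_H/COP.
With T_H = 330.45 K, T_C = 330.45 × (1 − 1/8.47) = 291.44 K.
Converting, 291.44 K = 18.29°C.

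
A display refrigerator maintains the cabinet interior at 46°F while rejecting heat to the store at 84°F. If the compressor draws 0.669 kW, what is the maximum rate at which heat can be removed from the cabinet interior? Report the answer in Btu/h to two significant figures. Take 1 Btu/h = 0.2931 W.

30000 Btu/h

In absolute terms T_C = 280.93 K and T_H = 302.04 K, so ΔT = 21.11 K.
COP_Carnot = T_C/ΔT = 280.93/21.11 = 13.31.
Q̇_max = COP_Carnot × Ẇ = 13.31 × 0.6690 kW = 8.902 kW = 30370 Btu/h.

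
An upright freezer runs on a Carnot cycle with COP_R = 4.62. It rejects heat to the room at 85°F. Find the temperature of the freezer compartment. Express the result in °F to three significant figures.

-11.9 °F

For a Carnot refrigerator COP_R = T_C/(T_H − T_C), so T_C = COP·T_H/(1 + COP).
With T_H = 302.59 K, T_C = 4.62 × 302.59/5.620 = 248.75 K.
Converting, 248.75 K = -11.92°F.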